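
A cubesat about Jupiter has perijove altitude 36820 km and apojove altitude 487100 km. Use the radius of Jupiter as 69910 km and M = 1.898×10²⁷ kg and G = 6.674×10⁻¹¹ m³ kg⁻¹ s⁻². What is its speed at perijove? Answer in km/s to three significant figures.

v ≈ 44.6 km/s

μ = GM = 6.674×10⁻¹¹ × 1.898×10²⁷ = 1.267×10¹⁷ m³/s².
r_p = 69910 + 36820 = 106730 km = 1.0673×10⁸ m.
r_a = 69910 + 487100 = 557010 km = 5.5701×10⁸ m.
Semi-major axis a = (r_p + r_a)/2 = 3.3187×10⁵ km = 3.319×10⁸ m.
Vis-viva: v² = μ(2/r − 1/a) = 1.267×10¹⁷ × (1.874×10⁻⁸ − 3.013×10⁻⁹) = 1.992×10⁹ m²/s².
v = 44630 m/s = 44.63 km/s.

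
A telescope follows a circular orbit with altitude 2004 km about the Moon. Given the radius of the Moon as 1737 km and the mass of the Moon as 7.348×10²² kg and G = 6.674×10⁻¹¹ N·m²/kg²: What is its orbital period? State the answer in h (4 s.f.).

μ = GM = 6.674×10⁻¹¹ × 7.348×10²² = 4.904×10¹² m³/s².
r = 1737 + 2004 = 3741.0 km = 3.7410×10⁶ m.
Kepler's third law: T = 2π√(r³/μ) = 2π√((3.741×10⁶)³ / 4.904×10¹²).
r³/μ = 1.068×10⁷ s², so T = 2π × 3.267×10³ = 2.053×10⁴ s.
Converting: 2.053×10⁴ s ÷ 3600 = 5.703 h.

T ≈ 5.703 h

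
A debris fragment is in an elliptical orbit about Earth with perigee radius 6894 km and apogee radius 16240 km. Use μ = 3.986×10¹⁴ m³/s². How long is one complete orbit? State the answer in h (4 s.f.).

Semi-major axis a = (r_p + r_a)/2 = (6894.0 + 16240)/2 = 11567 km = 1.157×10⁷ m.
By Kepler's third law T = 2π√(a³/μ) = 2π × 1.970×10³ = 1.238×10⁴ s.
= 3.439 h.

T ≈ 3.439 h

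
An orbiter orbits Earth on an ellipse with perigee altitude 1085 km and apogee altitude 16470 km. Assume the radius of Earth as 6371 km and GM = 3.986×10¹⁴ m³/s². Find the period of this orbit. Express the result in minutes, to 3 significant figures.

r_p = 6371 + 1085 = 7456.0 km = 7.4560×10⁶ m.
r_a = 6371 + 16470 = 22841 km = 2.2841×10⁷ m.
Semi-major axis a = (r_p + r_a)/2 = (7456.0 + 22841)/2 = 15148 km = 1.515×10⁷ m.
By Kepler's third law T = 2π√(a³/μ) = 2π × 2.953×10³ = 1.856×10⁴ s.
= 309.3 minutes.

T ≈ 309 minutes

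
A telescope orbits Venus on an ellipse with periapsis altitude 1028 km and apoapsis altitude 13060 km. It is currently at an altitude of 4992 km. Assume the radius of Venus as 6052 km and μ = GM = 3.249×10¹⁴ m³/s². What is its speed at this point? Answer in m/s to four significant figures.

r_p = 6052 + 1028 = 7080.0 km = 7.0800×10⁶ m.
r_a = 6052 + 13060 = 19112 km = 1.9112×10⁷ m.
r = 6052 + 4992 = 11044 km = 1.104×10⁷ m.
Semi-major axis a = (r_p + r_a)/2 = 13096 km = 1.310×10⁷ m.
Vis-viva: v² = μ(2/r − 1/a) = 3.249×10¹⁴ × (1.811×10⁻⁷ − 7.636×10⁻⁸) = 3.403×10⁷ m²/s².
v = 5833 m/s.

v ≈ 5833 m/s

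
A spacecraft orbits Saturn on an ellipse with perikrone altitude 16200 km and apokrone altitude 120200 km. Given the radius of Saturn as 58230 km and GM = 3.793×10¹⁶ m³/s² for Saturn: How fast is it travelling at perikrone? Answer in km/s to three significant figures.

v ≈ 26.8 km/s

r_p = 58230 + 16200 = 74430 km = 7.4430×10⁷ m.
r_a = 58230 + 120200 = 178430 km = 1.7843×10⁸ m.
Semi-major axis a = (r_p + r_a)/2 = 1.2643×10⁵ km = 1.264×10⁸ m.
Vis-viva: v² = μ(2/r − 1/a) = 3.793×10¹⁶ × (2.687×10⁻⁸ − 7.910×10⁻⁹) = 7.192×10⁸ m²/s².
v = 26820 m/s = 26.82 km/s.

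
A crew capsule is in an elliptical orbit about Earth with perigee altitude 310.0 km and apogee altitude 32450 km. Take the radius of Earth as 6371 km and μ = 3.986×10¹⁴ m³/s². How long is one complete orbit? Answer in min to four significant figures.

T ≈ 569.2 min

r_p = 6371 + 310.0 = 6681.0 km = 6.6810×10⁶ m.
r_a = 6371 + 32450 = 38821 km = 3.8821×10⁷ m.
Semi-major axis a = (r_p + r_a)/2 = (6681.0 + 38821)/2 = 22751 km = 2.275×10⁷ m.
By Kepler's third law T = 2π√(a³/μ) = 2π × 5.435×10³ = 3.415×10⁴ s.
= 569.2 min.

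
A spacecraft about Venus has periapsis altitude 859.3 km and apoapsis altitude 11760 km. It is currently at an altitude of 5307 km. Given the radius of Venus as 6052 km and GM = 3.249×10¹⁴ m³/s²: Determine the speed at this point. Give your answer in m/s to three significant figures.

v ≈ 5560 m/s

r_p = 6052 + 859.3 = 6911.3 km = 6.9113×10⁶ m.
r_a = 6052 + 11760 = 17812 km = 1.7812×10⁷ m.
r = 6052 + 5307 = 11359 km = 1.136×10⁷ m.
Semi-major axis a = (r_p + r_a)/2 = 12362 km = 1.236×10⁷ m.
Vis-viva: v² = μ(2/r − 1/a) = 3.249×10¹⁴ × (1.761×10⁻⁷ − 8.090×10⁻⁸) = 3.092×10⁷ m²/s².
v = 5561 m/s.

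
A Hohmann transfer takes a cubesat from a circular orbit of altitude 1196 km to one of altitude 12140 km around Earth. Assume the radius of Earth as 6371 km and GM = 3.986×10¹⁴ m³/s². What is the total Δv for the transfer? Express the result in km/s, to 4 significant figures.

r₁ = 6371 + 1196 = 7567.0 km = 7.5670×10⁶ m.
r₂ = 6371 + 12140 = 18511 km = 1.8511×10⁷ m.
Transfer ellipse a_t = (r₁ + r₂)/2 = 1.304×10⁷ m.
At r₁: circular v_c1 = √(μ/r₁) = 7258 m/s; transfer-perigee v_p = √[μ(2/r₁ − 1/a_t)] = 8648 m/s.
Δv₁ = v_p − v_c1 = 1390 m/s.
At r₂: circular v_c2 = √(μ/r₂) = 4640 m/s; transfer-apogee v_a = √[μ(2/r₂ − 1/a_t)] = 3535 m/s.
Δv₂ = v_c2 − v_a = 1105 m/s.
Total Δv = Δv₁ + Δv₂ = 2495 m/s = 2.495 km/s.

Δv_total ≈ 2.495 km/s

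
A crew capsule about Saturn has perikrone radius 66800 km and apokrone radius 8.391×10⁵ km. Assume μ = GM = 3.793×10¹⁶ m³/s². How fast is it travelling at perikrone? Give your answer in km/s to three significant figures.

v ≈ 32.4 km/s

Semi-major axis a = (r_p + r_a)/2 = 4.5295×10⁵ km = 4.530×10⁸ m.
Vis-viva: v² = μ(2/r − 1/a) = 3.793×10¹⁶ × (2.994×10⁻⁸ − 2.208×10⁻⁹) = 1.052×10⁹ m²/s².
v = 32430 m/s = 32.43 km/s.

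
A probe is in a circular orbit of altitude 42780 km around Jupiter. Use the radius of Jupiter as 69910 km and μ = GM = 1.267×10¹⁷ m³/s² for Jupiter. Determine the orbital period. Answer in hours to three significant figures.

T ≈ 5.87 hours

r = 69910 + 42780 = 112690 km = 1.1269×10⁸ m.
Kepler's third law: T = 2π√(r³/μ) = 2π√((1.127×10⁸)³ / 1.267×10¹⁷).
r³/μ = 1.129×10⁷ s², so T = 2π × 3.361×10³ = 2.112×10⁴ s.
Converting: 2.112×10⁴ s ÷ 3600 = 5.866 hours.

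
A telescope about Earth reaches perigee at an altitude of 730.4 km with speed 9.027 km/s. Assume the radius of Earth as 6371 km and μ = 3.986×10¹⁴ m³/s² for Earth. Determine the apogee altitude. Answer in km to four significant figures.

r_p = 6371 + 730.4 = 7101.4 km = 7.101×10⁶ m.
Specific energy ε = v²/2 − μ/r = -1.539×10⁷ J/kg, so a = −μ/(2ε) = 1.295×10⁷ m.
The apsides satisfy r_p + r_a = 2a, so the apogee radius is 2a − r_p = 1.880×10⁷ m = 18805 km.
Apogee altitude = 18805 − 6371 = 12434 km.

apogee altitude ≈ 12430 km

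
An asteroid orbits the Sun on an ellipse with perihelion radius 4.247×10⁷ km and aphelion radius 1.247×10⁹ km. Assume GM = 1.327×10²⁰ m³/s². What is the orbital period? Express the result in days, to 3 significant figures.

Semi-major axis a = (r_p + r_a)/2 = (4.2470×10⁷ + 1.2470×10⁹)/2 = 6.4474×10⁸ km = 6.447×10¹¹ m.
By Kepler's third law T = 2π√(a³/μ) = 2π × 4.494×10⁷ = 2.824×10⁸ s.
= 3268 days.

T ≈ 3270 days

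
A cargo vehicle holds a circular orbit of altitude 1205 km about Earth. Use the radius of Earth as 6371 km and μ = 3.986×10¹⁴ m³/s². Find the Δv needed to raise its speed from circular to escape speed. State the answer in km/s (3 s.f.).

r = 6371 + 1205 = 7576.0 km = 7.5760×10⁶ m.
Circular speed v_c = √(μ/r) = 7254 m/s.
Escape speed v_esc = √(2μ/r) = √2 × v_c = 10260 m/s.
Δv = v_esc − v_c = 3005 m/s = 3.005 km/s.

Δv ≈ 3.00 km/s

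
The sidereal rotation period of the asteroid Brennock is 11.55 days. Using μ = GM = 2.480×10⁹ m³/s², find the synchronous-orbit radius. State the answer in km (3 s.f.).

T = 11.55 days = 9.979×10⁵ s.
A synchronous orbit has period T, so by Kepler's third law a = (μT²/4π²)^(1/3).
μT²/4π² = 2.480×10⁹ × (9.979×10⁵)² / 39.48 = 6.256×10¹⁹ m³.
a = 3.970×10⁶ m = 3969.7 km.

r_sync ≈ 3970 km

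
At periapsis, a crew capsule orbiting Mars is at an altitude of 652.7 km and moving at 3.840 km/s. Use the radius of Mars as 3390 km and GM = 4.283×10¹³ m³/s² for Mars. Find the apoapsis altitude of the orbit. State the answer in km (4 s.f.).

r_p = 3390 + 652.7 = 4042.7 km = 4.043×10⁶ m.
Specific energy ε = v²/2 − μ/r = -3.222×10⁶ J/kg, so a = −μ/(2ε) = 6.647×10⁶ m.
The apsides satisfy r_p + r_a = 2a, so the apoapsis radius is 2a − r_p = 9.252×10⁶ m = 9251.9 km.
Apoapsis altitude = 9251.9 − 3390 = 5861.9 km.

apoapsis altitude ≈ 5862 km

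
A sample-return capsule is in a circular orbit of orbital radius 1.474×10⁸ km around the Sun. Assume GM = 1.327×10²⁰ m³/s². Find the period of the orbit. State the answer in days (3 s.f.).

r = 1.474×10⁸ km = 1.474×10¹¹ m.
Kepler's third law: T = 2π√(r³/μ) = 2π√((1.474×10¹¹)³ / 1.327×10²⁰).
r³/μ = 2.413×10¹³ s², so T = 2π × 4.913×10⁶ = 3.087×10⁷ s.
Converting: 3.087×10⁷ s ÷ 86400 = 357.3 days.

T ≈ 357 days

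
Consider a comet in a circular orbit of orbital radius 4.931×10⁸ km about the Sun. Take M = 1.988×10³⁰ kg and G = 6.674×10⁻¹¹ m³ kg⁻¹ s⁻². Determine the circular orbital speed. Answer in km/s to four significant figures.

v ≈ 16.40 km/s

μ = GM = 6.674×10⁻¹¹ × 1.988×10³⁰ = 1.327×10²⁰ m³/s².
r = 4.931×10⁸ km = 4.931×10¹¹ m.
For a circular orbit v = √(μ/r) = √(1.327×10²⁰ / 4.931×10¹¹) = √(2.691×10⁸) = 16400 m/s.
That is 16.40 km/s.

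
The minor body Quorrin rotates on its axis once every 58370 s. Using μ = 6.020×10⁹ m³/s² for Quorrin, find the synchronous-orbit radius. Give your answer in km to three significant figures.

r_sync ≈ 804 km

A synchronous orbit has period T, so by Kepler's third law a = (μT²/4π²)^(1/3).
μT²/4π² = 6.020×10⁹ × (5.837×10⁴)² / 39.48 = 5.195×10¹⁷ m³.
a = 8.039×10⁵ m = 803.91 km.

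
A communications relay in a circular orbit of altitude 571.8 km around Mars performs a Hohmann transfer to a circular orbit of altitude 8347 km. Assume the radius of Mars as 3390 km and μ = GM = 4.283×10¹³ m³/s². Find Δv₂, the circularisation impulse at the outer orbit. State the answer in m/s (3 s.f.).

Δv ≈ 553 m/s

r₁ = 3390 + 571.8 = 3961.8 km = 3.9618×10⁶ m.
r₂ = 3390 + 8347 = 11737 km = 1.1737×10⁷ m.
Transfer ellipse a_t = (r₁ + r₂)/2 = 7.849×10⁶ m.
At r₁: circular v_c1 = √(μ/r₁) = 3288 m/s; transfer-periapsis v_p = √[μ(2/r₁ − 1/a_t)] = 4021 m/s.
At r₂: circular v_c2 = √(μ/r₂) = 1910 m/s; transfer-apoapsis v_a = √[μ(2/r₂ − 1/a_t)] = 1357 m/s.
Δv₂ = v_c2 − v_a = 553.1 m/s.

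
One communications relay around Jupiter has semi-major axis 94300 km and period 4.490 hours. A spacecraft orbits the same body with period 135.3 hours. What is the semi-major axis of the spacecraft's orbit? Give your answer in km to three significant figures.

a₂ ≈ 9.13×10⁵ km

Kepler's third law: a³ ∝ T², so a₂ = a₁ (T₂/T₁)^(2/3).
T₂/T₁ = 30.13, (T₂/T₁)^(2/3) = 9.684.
a₂ = 94300 × 9.684 = 9.132×10⁵ km.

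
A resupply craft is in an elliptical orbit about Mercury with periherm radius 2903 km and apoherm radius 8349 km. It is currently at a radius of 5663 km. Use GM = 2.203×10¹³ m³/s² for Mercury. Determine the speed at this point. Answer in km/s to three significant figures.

Semi-major axis a = (r_p + r_a)/2 = 5626.0 km = 5.626×10⁶ m.
Vis-viva: v² = μ(2/r − 1/a) = 2.203×10¹³ × (3.532×10⁻⁷ − 1.777×10⁻⁷) = 3.865×10⁶ m²/s².
v = 1966 m/s = 1.966 km/s.

v ≈ 1.97 km/s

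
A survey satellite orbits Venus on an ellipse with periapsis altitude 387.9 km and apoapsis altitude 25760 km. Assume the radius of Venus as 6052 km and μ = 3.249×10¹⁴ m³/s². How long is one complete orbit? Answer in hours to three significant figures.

r_p = 6052 + 387.9 = 6439.9 km = 6.4399×10⁶ m.
r_a = 6052 + 25760 = 31812 km = 3.1812×10⁷ m.
Semi-major axis a = (r_p + r_a)/2 = (6439.9 + 31812)/2 = 19126 km = 1.913×10⁷ m.
By Kepler's third law T = 2π√(a³/μ) = 2π × 4.640×10³ = 2.916×10⁴ s.
= 8.099 hours.

T ≈ 8.10 hours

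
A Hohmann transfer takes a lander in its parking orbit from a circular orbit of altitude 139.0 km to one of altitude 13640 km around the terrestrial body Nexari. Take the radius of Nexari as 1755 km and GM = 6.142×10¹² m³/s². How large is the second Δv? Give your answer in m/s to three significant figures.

r₁ = 1755 + 139.0 = 1894.0 km = 1.8940×10⁶ m.
r₂ = 1755 + 13640 = 15395 km = 1.5395×10⁷ m.
Transfer ellipse a_t = (r₁ + r₂)/2 = 8.644×10⁶ m.
At r₁: circular v_c1 = √(μ/r₁) = 1801 m/s; transfer-periapsis v_p = √[μ(2/r₁ − 1/a_t)] = 2403 m/s.
At r₂: circular v_c2 = √(μ/r₂) = 631.6 m/s; transfer-apoapsis v_a = √[μ(2/r₂ − 1/a_t)] = 295.7 m/s.
Δv₂ = v_c2 − v_a = 336.0 m/s.

Δv ≈ 336 m/s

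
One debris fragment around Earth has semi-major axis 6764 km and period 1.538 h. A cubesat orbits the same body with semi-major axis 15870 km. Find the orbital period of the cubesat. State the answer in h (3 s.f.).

Kepler's third law: T² ∝ a³, so T₂ = T₁ (a₂/a₁)^(3/2).
a₂/a₁ = 2.346, (a₂/a₁)^(3/2) = 3.594.
T₂ = 1.538 × 3.594 = 5.527 h.

T₂ ≈ 5.53 h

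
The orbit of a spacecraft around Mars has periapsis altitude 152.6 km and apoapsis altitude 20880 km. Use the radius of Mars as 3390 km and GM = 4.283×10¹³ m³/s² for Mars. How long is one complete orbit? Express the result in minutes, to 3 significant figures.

T ≈ 830 minutes

r_p = 3390 + 152.6 = 3542.6 km = 3.5426×10⁶ m.
r_a = 3390 + 20880 = 24270 km = 2.4270×10⁷ m.
Semi-major axis a = (r_p + r_a)/2 = (3542.6 + 24270)/2 = 13906 km = 1.391×10⁷ m.
By Kepler's third law T = 2π√(a³/μ) = 2π × 7.924×10³ = 4.979×10⁴ s.
= 829.8 minutes.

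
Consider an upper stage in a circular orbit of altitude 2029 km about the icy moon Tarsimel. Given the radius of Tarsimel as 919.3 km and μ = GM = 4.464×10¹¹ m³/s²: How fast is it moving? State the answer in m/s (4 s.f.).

v ≈ 389.1 m/s

r = 919.3 + 2029 = 2948.3 km = 2.9483×10⁶ m.
For a circular orbit v = √(μ/r) = √(4.464×10¹¹ / 2.948×10⁶) = √(1.514×10⁵) = 389.1 m/s.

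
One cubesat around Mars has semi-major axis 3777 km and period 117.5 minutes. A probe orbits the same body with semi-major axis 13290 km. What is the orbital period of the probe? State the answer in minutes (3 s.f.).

T₂ ≈ 776 minutes

Kepler's third law: T² ∝ a³, so T₂ = T₁ (a₂/a₁)^(3/2).
a₂/a₁ = 3.519, (a₂/a₁)^(3/2) = 6.600.
T₂ = 117.5 × 6.600 = 775.5 minutes.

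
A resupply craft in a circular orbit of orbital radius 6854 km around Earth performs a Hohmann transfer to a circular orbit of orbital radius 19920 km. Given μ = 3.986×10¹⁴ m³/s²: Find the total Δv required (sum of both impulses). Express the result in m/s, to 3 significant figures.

r₁ = 6854 km = 6.854×10⁶ m.
r₂ = 19920 km = 1.992×10⁷ m.
Transfer ellipse a_t = (r₁ + r₂)/2 = 1.339×10⁷ m.
At r₁: circular v_c1 = √(μ/r₁) = 7626 m/s; transfer-perigee v_p = √[μ(2/r₁ − 1/a_t)] = 9302 m/s.
Δv₁ = v_p − v_c1 = 1677 m/s.
At r₂: circular v_c2 = √(μ/r₂) = 4473 m/s; transfer-apogee v_a = √[μ(2/r₂ − 1/a_t)] = 3201 m/s.
Δv₂ = v_c2 − v_a = 1272 m/s.
Total Δv = Δv₁ + Δv₂ = 2949 m/s.

Δv_total ≈ 2950 m/s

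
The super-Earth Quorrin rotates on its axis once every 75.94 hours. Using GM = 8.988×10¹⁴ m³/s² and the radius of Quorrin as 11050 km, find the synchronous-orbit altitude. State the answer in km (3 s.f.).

h_sync ≈ 1.08×10⁵ km

T = 75.94 hours = 2.734×10⁵ s.
A synchronous orbit has period T, so by Kepler's third law a = (μT²/4π²)^(1/3).
μT²/4π² = 8.988×10¹⁴ × (2.734×10⁵)² / 39.48 = 1.702×10²⁴ m³.
a = 1.194×10⁸ m = 1.1939×10⁵ km.
Altitude h = a − R = 1.1939×10⁵ − 11050 = 1.0834×10⁵ km.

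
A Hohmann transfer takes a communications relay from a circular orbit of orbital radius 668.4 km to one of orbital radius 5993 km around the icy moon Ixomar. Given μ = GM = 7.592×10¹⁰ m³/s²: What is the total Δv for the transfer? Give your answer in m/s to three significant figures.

r₁ = 668.4 km = 6.684×10⁵ m.
r₂ = 5993 km = 5.993×10⁶ m.
Transfer ellipse a_t = (r₁ + r₂)/2 = 3.331×10⁶ m.
At r₁: circular v_c1 = √(μ/r₁) = 337.0 m/s; transfer-periapsis v_p = √[μ(2/r₁ − 1/a_t)] = 452.1 m/s.
Δv₁ = v_p − v_c1 = 115.1 m/s.
At r₂: circular v_c2 = √(μ/r₂) = 112.6 m/s; transfer-apoapsis v_a = √[μ(2/r₂ − 1/a_t)] = 50.42 m/s.
Δv₂ = v_c2 − v_a = 62.13 m/s.
Total Δv = Δv₁ + Δv₂ = 177.2 m/s.

Δv_total ≈ 177 m/s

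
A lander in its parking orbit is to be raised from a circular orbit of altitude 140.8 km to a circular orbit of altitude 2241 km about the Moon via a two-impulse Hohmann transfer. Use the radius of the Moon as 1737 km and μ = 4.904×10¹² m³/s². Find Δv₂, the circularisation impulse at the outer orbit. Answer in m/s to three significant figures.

Δv ≈ 221 m/s

r₁ = 1737 + 140.8 = 1877.8 km = 1.8778×10⁶ m.
r₂ = 1737 + 2241 = 3978.0 km = 3.9780×10⁶ m.
Transfer ellipse a_t = (r₁ + r₂)/2 = 2.928×10⁶ m.
At r₁: circular v_c1 = √(μ/r₁) = 1616 m/s; transfer-perilune v_p = √[μ(2/r₁ − 1/a_t)] = 1884 m/s.
At r₂: circular v_c2 = √(μ/r₂) = 1110 m/s; transfer-apolune v_a = √[μ(2/r₂ − 1/a_t)] = 889.2 m/s.
Δv₂ = v_c2 − v_a = 221.1 m/s.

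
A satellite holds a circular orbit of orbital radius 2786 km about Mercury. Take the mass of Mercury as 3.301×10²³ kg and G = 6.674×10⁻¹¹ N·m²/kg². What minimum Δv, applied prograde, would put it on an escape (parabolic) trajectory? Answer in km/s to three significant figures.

μ = GM = 6.674×10⁻¹¹ × 3.301×10²³ = 2.203×10¹³ m³/s².
r = 2786 km = 2.786×10⁶ m.
Circular speed v_c = √(μ/r) = 2812 m/s.
Escape speed v_esc = √(2μ/r) = √2 × v_c = 3977 m/s.
Δv = v_esc − v_c = 1165 m/s = 1.165 km/s.

Δv ≈ 1.16 km/s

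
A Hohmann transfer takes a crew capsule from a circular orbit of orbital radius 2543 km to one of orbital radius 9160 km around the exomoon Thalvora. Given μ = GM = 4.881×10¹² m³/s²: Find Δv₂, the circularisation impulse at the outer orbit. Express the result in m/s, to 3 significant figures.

r₁ = 2543 km = 2.543×10⁶ m.
r₂ = 9160 km = 9.160×10⁶ m.
Transfer ellipse a_t = (r₁ + r₂)/2 = 5.852×10⁶ m.
At r₁: circular v_c1 = √(μ/r₁) = 1385 m/s; transfer-periapsis v_p = √[μ(2/r₁ − 1/a_t)] = 1733 m/s.
At r₂: circular v_c2 = √(μ/r₂) = 730.0 m/s; transfer-apoapsis v_a = √[μ(2/r₂ − 1/a_t)] = 481.2 m/s.
Δv₂ = v_c2 − v_a = 248.7 m/s.

Δv ≈ 249 m/s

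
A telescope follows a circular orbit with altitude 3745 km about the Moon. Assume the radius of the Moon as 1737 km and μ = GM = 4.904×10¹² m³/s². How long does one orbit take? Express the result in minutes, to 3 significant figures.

T ≈ 607 minutes

r = 1737 + 3745 = 5482.0 km = 5.4820×10⁶ m.
Kepler's third law: T = 2π√(r³/μ) = 2π√((5.482×10⁶)³ / 4.904×10¹²).
r³/μ = 3.359×10⁷ s², so T = 2π × 5.796×10³ = 3.642×10⁴ s.
Converting: 3.642×10⁴ s ÷ 60.00 = 607.0 minutes.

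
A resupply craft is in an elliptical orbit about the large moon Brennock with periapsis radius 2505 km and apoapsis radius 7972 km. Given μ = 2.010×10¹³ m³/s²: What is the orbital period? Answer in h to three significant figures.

Semi-major axis a = (r_p + r_a)/2 = (2505.0 + 7972.0)/2 = 5238.5 km = 5.238×10⁶ m.
By Kepler's third law T = 2π√(a³/μ) = 2π × 2.674×10³ = 1.680×10⁴ s.
= 4.668 h.

T ≈ 4.67 h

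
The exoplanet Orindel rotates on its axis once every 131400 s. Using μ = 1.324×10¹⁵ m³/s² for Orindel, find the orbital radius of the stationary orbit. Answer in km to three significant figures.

r_sync ≈ 83400 km

A synchronous orbit has period T, so by Kepler's third law a = (μT²/4π²)^(1/3).
μT²/4π² = 1.324×10¹⁵ × (1.314×10⁵)² / 39.48 = 5.791×10²³ m³.
a = 8.335×10⁷ m = 83350 km.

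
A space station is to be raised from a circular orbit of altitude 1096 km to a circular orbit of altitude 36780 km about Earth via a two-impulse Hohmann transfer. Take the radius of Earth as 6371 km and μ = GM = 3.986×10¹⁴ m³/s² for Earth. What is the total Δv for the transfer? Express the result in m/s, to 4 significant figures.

r₁ = 6371 + 1096 = 7467.0 km = 7.4670×10⁶ m.
r₂ = 6371 + 36780 = 43151 km = 4.3151×10⁷ m.
Transfer ellipse a_t = (r₁ + r₂)/2 = 2.531×10⁷ m.
At r₁: circular v_c1 = √(μ/r₁) = 7306 m/s; transfer-perigee v_p = √[μ(2/r₁ − 1/a_t)] = 9540 m/s.
Δv₁ = v_p − v_c1 = 2234 m/s.
At r₂: circular v_c2 = √(μ/r₂) = 3039 m/s; transfer-apogee v_a = √[μ(2/r₂ − 1/a_t)] = 1651 m/s.
Δv₂ = v_c2 − v_a = 1388 m/s.
Total Δv = Δv₁ + Δv₂ = 3622 m/s.

Δv_total ≈ 3622 m/s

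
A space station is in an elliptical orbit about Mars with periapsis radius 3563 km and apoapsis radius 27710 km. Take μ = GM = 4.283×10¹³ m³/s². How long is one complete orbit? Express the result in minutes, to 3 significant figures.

T ≈ 989 minutes

Semi-major axis a = (r_p + r_a)/2 = (3563.0 + 27710)/2 = 15636 km = 1.564×10⁷ m.
By Kepler's third law T = 2π√(a³/μ) = 2π × 9.448×10³ = 5.936×10⁴ s.
= 989.4 minutes.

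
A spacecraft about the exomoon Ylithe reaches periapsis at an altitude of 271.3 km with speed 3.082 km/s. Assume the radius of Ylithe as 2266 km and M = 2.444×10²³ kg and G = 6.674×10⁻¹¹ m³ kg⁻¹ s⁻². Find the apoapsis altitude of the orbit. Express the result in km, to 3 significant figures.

μ = GM = 6.674×10⁻¹¹ × 2.444×10²³ = 1.631×10¹³ m³/s².
r_p = 2266 + 271.3 = 2537.3 km = 2.537×10⁶ m.
Specific energy ε = v²/2 − μ/r = -1.679×10⁶ J/kg, so a = −μ/(2ε) = 4.857×10⁶ m.
The apsides satisfy r_p + r_a = 2a, so the apoapsis radius is 2a − r_p = 7.176×10⁶ m = 7176.3 km.
Apoapsis altitude = 7176.3 − 2266 = 4910.3 km.

apoapsis altitude ≈ 4910 km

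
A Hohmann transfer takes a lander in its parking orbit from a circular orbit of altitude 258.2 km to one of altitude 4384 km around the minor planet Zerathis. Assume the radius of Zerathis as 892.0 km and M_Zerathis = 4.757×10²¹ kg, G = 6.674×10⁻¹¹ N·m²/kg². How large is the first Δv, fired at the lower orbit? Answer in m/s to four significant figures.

Δv ≈ 147.9 m/s

μ = GM = 6.674×10⁻¹¹ × 4.757×10²¹ = 3.175×10¹¹ m³/s².
r₁ = 892.0 + 258.2 = 1150.2 km = 1.1502×10⁶ m.
r₂ = 892.0 + 4384 = 5276.0 km = 5.2760×10⁶ m.
Transfer ellipse a_t = (r₁ + r₂)/2 = 3.213×10⁶ m.
At r₁: circular v_c1 = √(μ/r₁) = 525.4 m/s; transfer-periapsis v_p = √[μ(2/r₁ − 1/a_t)] = 673.2 m/s.
Δv₁ = v_p − v_c1 = 147.9 m/s.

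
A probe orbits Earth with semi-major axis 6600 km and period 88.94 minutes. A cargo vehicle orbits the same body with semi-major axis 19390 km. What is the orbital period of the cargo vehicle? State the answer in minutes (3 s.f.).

Kepler's third law: T² ∝ a³, so T₂ = T₁ (a₂/a₁)^(3/2).
a₂/a₁ = 2.938, (a₂/a₁)^(3/2) = 5.036.
T₂ = 88.94 × 5.036 = 447.9 minutes.

T₂ ≈ 448 minutes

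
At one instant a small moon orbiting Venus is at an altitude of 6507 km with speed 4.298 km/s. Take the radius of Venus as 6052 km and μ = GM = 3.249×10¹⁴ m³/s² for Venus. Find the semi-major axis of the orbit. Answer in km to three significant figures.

r = 6052 + 6507 = 12559 km = 1.256×10⁷ m.
Vis-viva rearranged: 1/a = 2/r − v²/μ = 1.592×10⁻⁷ − 5.686×10⁻⁸ = 1.024×10⁻⁷ m⁻¹.
a = 9.766×10⁶ m = 9766.4 km.

a ≈ 9770 km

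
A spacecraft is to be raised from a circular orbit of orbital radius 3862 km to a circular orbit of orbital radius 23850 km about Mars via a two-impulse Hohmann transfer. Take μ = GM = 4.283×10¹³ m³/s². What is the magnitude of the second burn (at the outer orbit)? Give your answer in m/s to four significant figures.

Δv ≈ 632.6 m/s

r₁ = 3862 km = 3.862×10⁶ m.
r₂ = 23850 km = 2.385×10⁷ m.
Transfer ellipse a_t = (r₁ + r₂)/2 = 1.386×10⁷ m.
At r₁: circular v_c1 = √(μ/r₁) = 3330 m/s; transfer-periapsis v_p = √[μ(2/r₁ − 1/a_t)] = 4369 m/s.
At r₂: circular v_c2 = √(μ/r₂) = 1340 m/s; transfer-apoapsis v_a = √[μ(2/r₂ − 1/a_t)] = 707.5 m/s.
Δv₂ = v_c2 − v_a = 632.6 m/s.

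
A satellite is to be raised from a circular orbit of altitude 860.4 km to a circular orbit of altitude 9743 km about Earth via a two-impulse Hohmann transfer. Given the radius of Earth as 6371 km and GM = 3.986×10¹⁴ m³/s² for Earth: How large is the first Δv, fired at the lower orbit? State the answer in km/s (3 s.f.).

Δv ≈ 1.30 km/s

r₁ = 6371 + 860.4 = 7231.4 km = 7.2314×10⁶ m.
r₂ = 6371 + 9743 = 16114 km = 1.6114×10⁷ m.
Transfer ellipse a_t = (r₁ + r₂)/2 = 1.167×10⁷ m.
At r₁: circular v_c1 = √(μ/r₁) = 7424 m/s; transfer-perigee v_p = √[μ(2/r₁ − 1/a_t)] = 8723 m/s.
Δv₁ = v_p − v_c1 = 1299 m/s.
= 1.299 km/s.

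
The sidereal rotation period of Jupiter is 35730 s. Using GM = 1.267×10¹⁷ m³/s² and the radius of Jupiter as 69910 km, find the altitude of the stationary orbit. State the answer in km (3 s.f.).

A synchronous orbit has period T, so by Kepler's third law a = (μT²/4π²)^(1/3).
μT²/4π² = 1.267×10¹⁷ × (3.573×10⁴)² / 39.48 = 4.097×10²⁴ m³.
a = 1.600×10⁸ m = 1.6002×10⁵ km.
Altitude h = a − R = 1.6002×10⁵ − 69910 = 90105 km.

h_sync ≈ 90100 km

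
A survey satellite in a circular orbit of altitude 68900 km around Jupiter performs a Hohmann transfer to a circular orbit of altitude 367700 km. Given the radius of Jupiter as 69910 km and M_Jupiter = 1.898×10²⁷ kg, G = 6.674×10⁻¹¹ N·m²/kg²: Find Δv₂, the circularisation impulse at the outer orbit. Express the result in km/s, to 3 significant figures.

Δv ≈ 5.21 km/s

μ = GM = 6.674×10⁻¹¹ × 1.898×10²⁷ = 1.267×10¹⁷ m³/s².
r₁ = 69910 + 68900 = 138810 km = 1.3881×10⁸ m.
r₂ = 69910 + 367700 = 437610 km = 4.3761×10⁸ m.
Transfer ellipse a_t = (r₁ + r₂)/2 = 2.882×10⁸ m.
At r₁: circular v_c1 = √(μ/r₁) = 30210 m/s; transfer-perijove v_p = √[μ(2/r₁ − 1/a_t)] = 37220 m/s.
At r₂: circular v_c2 = √(μ/r₂) = 17010 m/s; transfer-apojove v_a = √[μ(2/r₂ − 1/a_t)] = 11810 m/s.
Δv₂ = v_c2 − v_a = 5206 m/s.
= 5.206 km/s.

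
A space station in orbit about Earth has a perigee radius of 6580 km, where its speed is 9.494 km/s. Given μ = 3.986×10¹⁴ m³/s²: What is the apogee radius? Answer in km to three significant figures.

apogee radius ≈ 19100 km

r_p = 6.580×10⁶ m.
Specific energy ε = v²/2 − μ/r = -1.551×10⁷ J/kg, so a = −μ/(2ε) = 1.285×10⁷ m.
The apsides satisfy r_p + r_a = 2a, so the apogee radius is 2a − r_p = 1.912×10⁷ m = 19120 km.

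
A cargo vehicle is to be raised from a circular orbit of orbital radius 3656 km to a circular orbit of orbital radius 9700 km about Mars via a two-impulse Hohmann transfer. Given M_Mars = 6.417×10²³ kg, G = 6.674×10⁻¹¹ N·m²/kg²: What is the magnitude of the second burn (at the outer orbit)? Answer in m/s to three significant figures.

μ = GM = 6.674×10⁻¹¹ × 6.417×10²³ = 4.283×10¹³ m³/s².
r₁ = 3656 km = 3.656×10⁶ m.
r₂ = 9700 km = 9.700×10⁶ m.
Transfer ellipse a_t = (r₁ + r₂)/2 = 6.678×10⁶ m.
At r₁: circular v_c1 = √(μ/r₁) = 3423 m/s; transfer-periapsis v_p = √[μ(2/r₁ − 1/a_t)] = 4125 m/s.
At r₂: circular v_c2 = √(μ/r₂) = 2101 m/s; transfer-apoapsis v_a = √[μ(2/r₂ − 1/a_t)] = 1555 m/s.
Δv₂ = v_c2 − v_a = 546.5 m/s.

Δv ≈ 547 m/s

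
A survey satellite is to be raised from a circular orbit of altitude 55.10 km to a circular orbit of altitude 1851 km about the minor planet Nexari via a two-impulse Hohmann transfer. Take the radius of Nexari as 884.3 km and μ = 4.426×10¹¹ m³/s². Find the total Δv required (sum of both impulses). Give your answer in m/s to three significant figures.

Δv_total ≈ 266 m/s

r₁ = 884.3 + 55.10 = 939.40 km = 9.3940×10⁵ m.
r₂ = 884.3 + 1851 = 2735.3 km = 2.7353×10⁶ m.
Transfer ellipse a_t = (r₁ + r₂)/2 = 1.837×10⁶ m.
At r₁: circular v_c1 = √(μ/r₁) = 686.4 m/s; transfer-periapsis v_p = √[μ(2/r₁ − 1/a_t)] = 837.5 m/s.
Δv₁ = v_p − v_c1 = 151.1 m/s.
At r₂: circular v_c2 = √(μ/r₂) = 402.3 m/s; transfer-apoapsis v_a = √[μ(2/r₂ − 1/a_t)] = 287.6 m/s.
Δv₂ = v_c2 − v_a = 114.6 m/s.
Total Δv = Δv₁ + Δv₂ = 265.7 m/s.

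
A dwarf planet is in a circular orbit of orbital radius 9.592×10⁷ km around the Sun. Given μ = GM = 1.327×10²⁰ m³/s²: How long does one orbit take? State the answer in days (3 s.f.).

r = 9.592×10⁷ km = 9.592×10¹⁰ m.
Kepler's third law: T = 2π√(r³/μ) = 2π√((9.592×10¹⁰)³ / 1.327×10²⁰).
r³/μ = 6.651×10¹² s², so T = 2π × 2.579×10⁶ = 1.620×10⁷ s.
Converting: 1.620×10⁷ s ÷ 86400 = 187.5 days.

T ≈ 188 days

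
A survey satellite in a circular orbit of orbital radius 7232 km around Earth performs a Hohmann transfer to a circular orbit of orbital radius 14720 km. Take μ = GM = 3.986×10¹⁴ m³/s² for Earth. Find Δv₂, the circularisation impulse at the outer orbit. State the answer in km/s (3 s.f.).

r₁ = 7232 km = 7.232×10⁶ m.
r₂ = 14720 km = 1.472×10⁷ m.
Transfer ellipse a_t = (r₁ + r₂)/2 = 1.098×10⁷ m.
At r₁: circular v_c1 = √(μ/r₁) = 7424 m/s; transfer-perigee v_p = √[μ(2/r₁ − 1/a_t)] = 8597 m/s.
At r₂: circular v_c2 = √(μ/r₂) = 5204 m/s; transfer-apogee v_a = √[μ(2/r₂ − 1/a_t)] = 4224 m/s.
Δv₂ = v_c2 − v_a = 979.7 m/s.
= 0.9797 km/s.

Δv ≈ 0.98 km/s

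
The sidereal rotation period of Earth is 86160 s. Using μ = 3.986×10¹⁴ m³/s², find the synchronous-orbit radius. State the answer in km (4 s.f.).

r_sync ≈ 42160 km

A synchronous orbit has period T, so by Kepler's third law a = (μT²/4π²)^(1/3).
μT²/4π² = 3.986×10¹⁴ × (8.616×10⁴)² / 39.48 = 7.495×10²² m³.
a = 4.216×10⁷ m = 42163 km.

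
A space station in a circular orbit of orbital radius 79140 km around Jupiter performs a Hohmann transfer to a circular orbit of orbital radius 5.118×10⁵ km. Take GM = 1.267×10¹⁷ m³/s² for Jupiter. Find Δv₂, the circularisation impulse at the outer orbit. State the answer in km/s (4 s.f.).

Δv ≈ 7.591 km/s

r₁ = 79140 km = 7.914×10⁷ m.
r₂ = 5.118×10⁵ km = 5.118×10⁸ m.
Transfer ellipse a_t = (r₁ + r₂)/2 = 2.955×10⁸ m.
At r₁: circular v_c1 = √(μ/r₁) = 40010 m/s; transfer-perijove v_p = √[μ(2/r₁ − 1/a_t)] = 52660 m/s.
At r₂: circular v_c2 = √(μ/r₂) = 15730 m/s; transfer-apojove v_a = √[μ(2/r₂ − 1/a_t)] = 8143 m/s.
Δv₂ = v_c2 − v_a = 7591 m/s.
= 7.591 km/s.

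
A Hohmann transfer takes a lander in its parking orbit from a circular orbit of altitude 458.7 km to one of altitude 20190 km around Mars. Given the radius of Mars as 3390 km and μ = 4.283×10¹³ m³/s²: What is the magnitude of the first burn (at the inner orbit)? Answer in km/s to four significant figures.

r₁ = 3390 + 458.7 = 3848.7 km = 3.8487×10⁶ m.
r₂ = 3390 + 20190 = 23580 km = 2.3580×10⁷ m.
Transfer ellipse a_t = (r₁ + r₂)/2 = 1.371×10⁷ m.
At r₁: circular v_c1 = √(μ/r₁) = 3336 m/s; transfer-periapsis v_p = √[μ(2/r₁ − 1/a_t)] = 4374 m/s.
Δv₁ = v_p − v_c1 = 1038 m/s.
= 1.038 km/s.

Δv ≈ 1.038 km/s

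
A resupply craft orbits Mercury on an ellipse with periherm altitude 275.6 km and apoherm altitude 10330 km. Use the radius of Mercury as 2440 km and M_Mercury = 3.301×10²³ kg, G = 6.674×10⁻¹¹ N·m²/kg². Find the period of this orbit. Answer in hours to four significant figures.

μ = GM = 6.674×10⁻¹¹ × 3.301×10²³ = 2.203×10¹³ m³/s².
r_p = 2440 + 275.6 = 2715.6 km = 2.7156×10⁶ m.
r_a = 2440 + 10330 = 12770 km = 1.2770×10⁷ m.
Semi-major axis a = (r_p + r_a)/2 = (2715.6 + 12770)/2 = 7742.8 km = 7.743×10⁶ m.
By Kepler's third law T = 2π√(a³/μ) = 2π × 4.590×10³ = 2.884×10⁴ s.
= 8.011 hours.

T ≈ 8.011 hours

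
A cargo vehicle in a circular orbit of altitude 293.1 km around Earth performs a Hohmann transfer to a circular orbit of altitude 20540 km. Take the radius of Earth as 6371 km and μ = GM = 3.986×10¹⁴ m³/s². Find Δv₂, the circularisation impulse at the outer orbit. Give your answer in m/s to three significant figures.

r₁ = 6371 + 293.1 = 6664.1 km = 6.6641×10⁶ m.
r₂ = 6371 + 20540 = 26911 km = 2.6911×10⁷ m.
Transfer ellipse a_t = (r₁ + r₂)/2 = 1.679×10⁷ m.
At r₁: circular v_c1 = √(μ/r₁) = 7734 m/s; transfer-perigee v_p = √[μ(2/r₁ − 1/a_t)] = 9792 m/s.
At r₂: circular v_c2 = √(μ/r₂) = 3849 m/s; transfer-apogee v_a = √[μ(2/r₂ − 1/a_t)] = 2425 m/s.
Δv₂ = v_c2 − v_a = 1424 m/s.

Δv ≈ 1420 m/s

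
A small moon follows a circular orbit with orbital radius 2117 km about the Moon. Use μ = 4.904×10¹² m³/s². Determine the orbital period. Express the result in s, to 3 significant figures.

T ≈ 8740 s

r = 2117 km = 2.117×10⁶ m.
Kepler's third law: T = 2π√(r³/μ) = 2π√((2.117×10⁶)³ / 4.904×10¹²).
r³/μ = 1.935×10⁶ s², so T = 2π × 1.391×10³ = 8.739×10³ s.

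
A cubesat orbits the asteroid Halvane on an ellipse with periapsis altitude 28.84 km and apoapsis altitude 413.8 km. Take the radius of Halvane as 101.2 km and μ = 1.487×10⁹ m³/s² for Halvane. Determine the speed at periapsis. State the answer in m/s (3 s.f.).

r_p = 101.2 + 28.84 = 130.04 km = 1.3004×10⁵ m.
r_a = 101.2 + 413.8 = 515.00 km = 5.1500×10⁵ m.
Semi-major axis a = (r_p + r_a)/2 = 322.52 km = 3.225×10⁵ m.
Vis-viva: v² = μ(2/r − 1/a) = 1.487×10⁹ × (1.538×10⁻⁵ − 3.101×10⁻⁶) = 1.826×10⁴ m²/s².
v = 135.1 m/s.

v ≈ 135 m/s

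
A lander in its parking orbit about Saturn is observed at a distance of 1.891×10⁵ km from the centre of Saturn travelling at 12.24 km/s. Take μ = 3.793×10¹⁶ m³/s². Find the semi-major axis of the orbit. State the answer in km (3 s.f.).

r = 1.891×10⁸ m.
Vis-viva rearranged: 1/a = 2/r − v²/μ = 1.058×10⁻⁸ − 3.950×10⁻⁹ = 6.627×10⁻⁹ m⁻¹.
a = 1.509×10⁸ m = 1.5091×10⁵ km.

a ≈ 1.51×10⁵ km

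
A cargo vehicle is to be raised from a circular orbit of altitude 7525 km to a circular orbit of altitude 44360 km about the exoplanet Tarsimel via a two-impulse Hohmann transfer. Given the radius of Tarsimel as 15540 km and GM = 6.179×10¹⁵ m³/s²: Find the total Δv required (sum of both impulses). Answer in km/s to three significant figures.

Δv_total ≈ 5.88 km/s

r₁ = 15540 + 7525 = 23065 km = 2.3065×10⁷ m.
r₂ = 15540 + 44360 = 59900 km = 5.9900×10⁷ m.
Transfer ellipse a_t = (r₁ + r₂)/2 = 4.148×10⁷ m.
At r₁: circular v_c1 = √(μ/r₁) = 16370 m/s; transfer-periapsis v_p = √[μ(2/r₁ − 1/a_t)] = 19670 m/s.
Δv₁ = v_p − v_c1 = 3301 m/s.
At r₂: circular v_c2 = √(μ/r₂) = 10160 m/s; transfer-apoapsis v_a = √[μ(2/r₂ − 1/a_t)] = 7573 m/s.
Δv₂ = v_c2 − v_a = 2583 m/s.
Total Δv = Δv₁ + Δv₂ = 5884 m/s = 5.884 km/s.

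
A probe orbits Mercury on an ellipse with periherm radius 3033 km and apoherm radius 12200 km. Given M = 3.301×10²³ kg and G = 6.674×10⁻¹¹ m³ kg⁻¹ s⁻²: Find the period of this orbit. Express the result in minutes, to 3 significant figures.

μ = GM = 6.674×10⁻¹¹ × 3.301×10²³ = 2.203×10¹³ m³/s².
Semi-major axis a = (r_p + r_a)/2 = (3033.0 + 12200)/2 = 7616.5 km = 7.616×10⁶ m.
By Kepler's third law T = 2π√(a³/μ) = 2π × 4.478×10³ = 2.814×10⁴ s.
= 469.0 minutes.

T ≈ 469 minutes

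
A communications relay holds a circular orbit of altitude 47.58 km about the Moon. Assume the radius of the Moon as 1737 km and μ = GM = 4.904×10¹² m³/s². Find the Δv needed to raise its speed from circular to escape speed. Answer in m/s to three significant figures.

Δv ≈ 687 m/s

r = 1737 + 47.58 = 1784.6 km = 1.7846×10⁶ m.
Circular speed v_c = √(μ/r) = 1658 m/s.
Escape speed v_esc = √(2μ/r) = √2 × v_c = 2344 m/s.
Δv = v_esc − v_c = 686.6 m/s.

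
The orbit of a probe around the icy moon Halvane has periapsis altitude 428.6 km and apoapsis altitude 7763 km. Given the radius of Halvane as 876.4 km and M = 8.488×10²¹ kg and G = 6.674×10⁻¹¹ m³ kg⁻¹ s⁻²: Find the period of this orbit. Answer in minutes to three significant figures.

T ≈ 1540 minutes

μ = GM = 6.674×10⁻¹¹ × 8.488×10²¹ = 5.665×10¹¹ m³/s².
r_p = 876.4 + 428.6 = 1305.0 km = 1.3050×10⁶ m.
r_a = 876.4 + 7763 = 8639.4 km = 8.6394×10⁶ m.
Semi-major axis a = (r_p + r_a)/2 = (1305.0 + 8639.4)/2 = 4972.2 km = 4.972×10⁶ m.
By Kepler's third law T = 2π√(a³/μ) = 2π × 1.473×10⁴ = 9.256×10⁴ s.
= 1543 minutes.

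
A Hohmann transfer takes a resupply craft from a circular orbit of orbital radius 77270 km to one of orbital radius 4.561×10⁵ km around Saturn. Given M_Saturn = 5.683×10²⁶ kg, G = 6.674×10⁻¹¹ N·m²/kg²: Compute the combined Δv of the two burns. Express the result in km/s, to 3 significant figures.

μ = GM = 6.674×10⁻¹¹ × 5.683×10²⁶ = 3.793×10¹⁶ m³/s².
r₁ = 77270 km = 7.727×10⁷ m.
r₂ = 4.561×10⁵ km = 4.561×10⁸ m.
Transfer ellipse a_t = (r₁ + r₂)/2 = 2.667×10⁸ m.
At r₁: circular v_c1 = √(μ/r₁) = 22160 m/s; transfer-perikrone v_p = √[μ(2/r₁ − 1/a_t)] = 28970 m/s.
Δv₁ = v_p − v_c1 = 6819 m/s.
At r₂: circular v_c2 = √(μ/r₂) = 9119 m/s; transfer-apokrone v_a = √[μ(2/r₂ − 1/a_t)] = 4909 m/s.
Δv₂ = v_c2 − v_a = 4210 m/s.
Total Δv = Δv₁ + Δv₂ = 11030 m/s = 11.03 km/s.

Δv_total ≈ 11.0 km/s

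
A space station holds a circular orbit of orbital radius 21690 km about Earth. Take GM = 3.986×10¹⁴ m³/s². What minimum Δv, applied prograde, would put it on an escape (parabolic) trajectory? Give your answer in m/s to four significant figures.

Δv ≈ 1776 m/s

r = 21690 km = 2.169×10⁷ m.
Circular speed v_c = √(μ/r) = 4287 m/s.
Escape speed v_esc = √(2μ/r) = √2 × v_c = 6063 m/s.
Δv = v_esc − v_c = 1776 m/s.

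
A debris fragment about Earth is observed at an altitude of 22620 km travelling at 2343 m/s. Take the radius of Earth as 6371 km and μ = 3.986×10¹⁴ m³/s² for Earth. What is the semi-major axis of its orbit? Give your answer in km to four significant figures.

a ≈ 18110 km

r = 6371 + 22620 = 28991 km = 2.899×10⁷ m.
Vis-viva rearranged: 1/a = 2/r − v²/μ = 6.899×10⁻⁸ − 1.377×10⁻⁸ = 5.521×10⁻⁸ m⁻¹.
a = 1.811×10⁷ m = 18111 km.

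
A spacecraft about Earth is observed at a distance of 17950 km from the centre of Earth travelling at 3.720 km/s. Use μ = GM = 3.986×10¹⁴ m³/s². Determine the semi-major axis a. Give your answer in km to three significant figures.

r = 1.795×10⁷ m.
Vis-viva rearranged: 1/a = 2/r − v²/μ = 1.114×10⁻⁷ − 3.472×10⁻⁸ = 7.670×10⁻⁸ m⁻¹.
a = 1.304×10⁷ m = 13037 km.

a ≈ 13000 km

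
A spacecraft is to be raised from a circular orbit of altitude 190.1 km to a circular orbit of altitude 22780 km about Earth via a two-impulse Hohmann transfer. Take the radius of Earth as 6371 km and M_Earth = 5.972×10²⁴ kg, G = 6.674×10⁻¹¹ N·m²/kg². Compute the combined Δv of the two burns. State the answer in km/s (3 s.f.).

Δv_total ≈ 3.62 km/s

μ = GM = 6.674×10⁻¹¹ × 5.972×10²⁴ = 3.986×10¹⁴ m³/s².
r₁ = 6371 + 190.1 = 6561.1 km = 6.5611×10⁶ m.
r₂ = 6371 + 22780 = 29151 km = 2.9151×10⁷ m.
Transfer ellipse a_t = (r₁ + r₂)/2 = 1.786×10⁷ m.
At r₁: circular v_c1 = √(μ/r₁) = 7794 m/s; transfer-perigee v_p = √[μ(2/r₁ − 1/a_t)] = 9959 m/s.
Δv₁ = v_p − v_c1 = 2165 m/s.
At r₂: circular v_c2 = √(μ/r₂) = 3698 m/s; transfer-apogee v_a = √[μ(2/r₂ − 1/a_t)] = 2241 m/s.
Δv₂ = v_c2 − v_a = 1456 m/s.
Total Δv = Δv₁ + Δv₂ = 3621 m/s = 3.621 km/s.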